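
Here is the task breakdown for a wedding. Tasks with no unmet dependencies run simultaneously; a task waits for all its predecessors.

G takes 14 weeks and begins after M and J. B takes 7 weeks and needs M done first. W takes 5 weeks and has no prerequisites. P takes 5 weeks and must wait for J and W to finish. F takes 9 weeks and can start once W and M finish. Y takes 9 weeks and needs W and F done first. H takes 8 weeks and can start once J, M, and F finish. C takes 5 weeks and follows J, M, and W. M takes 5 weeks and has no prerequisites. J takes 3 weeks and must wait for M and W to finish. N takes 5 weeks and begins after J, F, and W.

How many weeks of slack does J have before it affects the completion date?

W→F→Y = 5+9+9 = 23 sets the makespan at 23 weeks.
The longest chain containing J totals 22 weeks.
So J can slip 9 − 8 = 1 week.

1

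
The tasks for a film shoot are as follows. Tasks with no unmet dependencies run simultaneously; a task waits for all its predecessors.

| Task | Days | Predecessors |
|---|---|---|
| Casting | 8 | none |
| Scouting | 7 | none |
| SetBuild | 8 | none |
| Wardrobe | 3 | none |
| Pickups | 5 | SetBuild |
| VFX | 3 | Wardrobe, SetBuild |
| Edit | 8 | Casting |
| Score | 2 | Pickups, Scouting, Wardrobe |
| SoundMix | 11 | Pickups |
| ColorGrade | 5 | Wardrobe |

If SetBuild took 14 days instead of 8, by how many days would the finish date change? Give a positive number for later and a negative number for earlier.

6

As given, the longest chain is SetBuild→Pickups→SoundMix = 8+5+11 = 24, so the finish is 24 days.
SetBuild lies on that path, so at 14 days the path becomes 30 days.
The critical path is still SetBuild→Pickups→SoundMix; finish is now 30 days.
Change in finish: 30 − 24 = +6 days.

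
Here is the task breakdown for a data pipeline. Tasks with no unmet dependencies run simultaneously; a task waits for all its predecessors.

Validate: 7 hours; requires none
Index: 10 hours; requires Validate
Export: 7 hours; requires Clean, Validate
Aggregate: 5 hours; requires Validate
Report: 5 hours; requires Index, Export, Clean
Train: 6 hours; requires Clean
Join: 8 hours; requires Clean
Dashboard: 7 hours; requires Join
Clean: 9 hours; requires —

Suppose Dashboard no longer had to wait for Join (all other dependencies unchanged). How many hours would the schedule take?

22

With the dependency in place, Clean→Join→Dashboard = 9+8+7 = 24 sets the finish at 24 hours.
Without Join→Dashboard, Dashboard's earliest start moves from 17 to 0.
New critical path: Validate→Index→Report = 7+10+5 = 22 ⇒ 22 hours.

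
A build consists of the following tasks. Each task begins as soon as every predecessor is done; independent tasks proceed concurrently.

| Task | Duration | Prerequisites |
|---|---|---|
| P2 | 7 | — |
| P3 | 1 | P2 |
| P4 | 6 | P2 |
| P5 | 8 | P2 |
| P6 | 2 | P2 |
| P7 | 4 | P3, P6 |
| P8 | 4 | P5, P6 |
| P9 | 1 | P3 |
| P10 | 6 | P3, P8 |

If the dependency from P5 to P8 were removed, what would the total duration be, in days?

Before: longest chain P2→P5→P8→P10 = 7+8+4+6 = 25, finish 25.
Without P5→P8, P8's earliest start moves from 15 to 9.
New critical path: P2→P6→P8→P10 = 7+2+4+6 = 19 ⇒ 19 days.

19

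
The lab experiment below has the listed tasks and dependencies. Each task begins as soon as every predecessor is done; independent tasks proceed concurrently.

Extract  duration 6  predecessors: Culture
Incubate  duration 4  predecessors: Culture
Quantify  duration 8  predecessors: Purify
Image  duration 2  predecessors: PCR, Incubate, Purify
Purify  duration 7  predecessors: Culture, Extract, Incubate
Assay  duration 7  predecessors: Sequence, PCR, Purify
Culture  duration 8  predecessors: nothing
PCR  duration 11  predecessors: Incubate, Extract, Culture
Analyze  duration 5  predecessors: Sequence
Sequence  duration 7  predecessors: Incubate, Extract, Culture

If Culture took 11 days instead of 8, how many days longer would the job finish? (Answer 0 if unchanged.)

Actual critical path: Culture→Extract→PCR→Assay = 8+6+11+7 = 32 ⇒ 32 days.
Since Culture is critical, the +3 change carries straight to that chain (now 35 days).
No other chain overtakes it, so the finish is 35 days.
Change in finish: 35 − 32 = +3 days.

3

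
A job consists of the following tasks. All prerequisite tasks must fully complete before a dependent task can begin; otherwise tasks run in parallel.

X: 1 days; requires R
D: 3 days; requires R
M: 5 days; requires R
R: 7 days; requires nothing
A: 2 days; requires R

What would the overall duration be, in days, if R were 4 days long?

9

As given, the longest chain is R→M = 7+5 = 12, so the finish is 12 days.
R lies on that path, so at 4 days the path becomes 9 days.
No other chain overtakes it, so the finish is 9 days.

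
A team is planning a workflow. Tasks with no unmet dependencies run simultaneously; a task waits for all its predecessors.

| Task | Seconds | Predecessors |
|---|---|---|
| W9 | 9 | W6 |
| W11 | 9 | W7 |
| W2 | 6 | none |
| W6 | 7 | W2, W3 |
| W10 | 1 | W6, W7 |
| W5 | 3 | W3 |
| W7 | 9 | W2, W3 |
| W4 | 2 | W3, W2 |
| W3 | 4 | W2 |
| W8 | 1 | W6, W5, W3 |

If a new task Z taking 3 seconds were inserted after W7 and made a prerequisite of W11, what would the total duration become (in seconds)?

31

Originally the plan takes 28 seconds.
With Z inserted, W11 now waits for max(W7, Z).
New critical path: W2→W3→W7→Z→W11 = 6+4+9+3+9 = 31 ⇒ 31 seconds.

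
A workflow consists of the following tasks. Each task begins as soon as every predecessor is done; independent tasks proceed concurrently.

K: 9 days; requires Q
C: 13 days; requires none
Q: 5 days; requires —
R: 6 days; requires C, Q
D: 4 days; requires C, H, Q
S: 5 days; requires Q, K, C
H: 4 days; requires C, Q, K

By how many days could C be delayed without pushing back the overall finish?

1

The longest chain is Q→K→H→D = 5+9+4+4 = 22; overall finish 22 days.
The longest chain containing C totals 21 days.
So C can slip 14 − 13 = 1 day.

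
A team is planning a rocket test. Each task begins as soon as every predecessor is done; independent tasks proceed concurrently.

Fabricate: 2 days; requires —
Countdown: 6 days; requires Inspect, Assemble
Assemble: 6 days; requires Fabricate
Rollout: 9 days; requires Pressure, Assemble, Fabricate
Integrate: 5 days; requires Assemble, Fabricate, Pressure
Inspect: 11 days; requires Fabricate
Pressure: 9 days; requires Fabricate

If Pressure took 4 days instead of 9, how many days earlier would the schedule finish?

1

Actual critical path: Fabricate→Pressure→Rollout = 2+9+9 = 20 ⇒ 20 days.
Since Pressure is critical, the -5 change carries straight to that chain (now 15 days).
New critical path: Fabricate→Inspect→Countdown = 2+11+6 = 19 ⇒ 19 days.
Change in finish: 19 − 20 = -1 days.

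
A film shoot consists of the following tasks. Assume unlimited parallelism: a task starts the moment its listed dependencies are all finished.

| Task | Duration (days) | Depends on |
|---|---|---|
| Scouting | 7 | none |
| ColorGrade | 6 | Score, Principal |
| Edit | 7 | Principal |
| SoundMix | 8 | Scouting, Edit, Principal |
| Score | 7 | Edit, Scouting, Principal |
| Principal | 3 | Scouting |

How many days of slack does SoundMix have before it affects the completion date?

5

Scouting→Principal→Edit→Score→ColorGrade = 7+3+7+7+6 = 30 sets the makespan at 30 days.
The longest chain containing SoundMix totals 25 days.
Slack of SoundMix = 22 − 17 = 5 days.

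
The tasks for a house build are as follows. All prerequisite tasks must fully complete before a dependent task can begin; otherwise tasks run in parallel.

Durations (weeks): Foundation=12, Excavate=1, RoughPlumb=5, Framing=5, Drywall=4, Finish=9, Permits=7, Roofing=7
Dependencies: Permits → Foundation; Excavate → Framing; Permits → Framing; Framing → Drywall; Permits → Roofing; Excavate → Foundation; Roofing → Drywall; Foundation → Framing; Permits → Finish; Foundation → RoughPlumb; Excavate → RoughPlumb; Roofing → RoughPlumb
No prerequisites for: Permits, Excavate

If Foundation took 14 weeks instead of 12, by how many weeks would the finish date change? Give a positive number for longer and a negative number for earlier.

The binding path is Permits→Foundation→Framing→Drywall = 7+12+5+4 = 28; finish at 28 weeks.
Since Foundation is critical, the +2 change carries straight to that chain (now 30 weeks).
No other chain overtakes it, so the finish is 30 weeks.
Change in finish: 30 − 28 = +2 weeks.

2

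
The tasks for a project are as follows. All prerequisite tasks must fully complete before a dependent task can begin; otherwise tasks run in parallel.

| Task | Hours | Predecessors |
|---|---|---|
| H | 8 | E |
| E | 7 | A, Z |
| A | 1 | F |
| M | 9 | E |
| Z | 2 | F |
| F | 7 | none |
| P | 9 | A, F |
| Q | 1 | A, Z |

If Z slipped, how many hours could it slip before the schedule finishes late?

F→Z→E→M = 7+2+7+9 = 25 sets the makespan at 25 hours.
Z finishes as early as 9 and must finish by 9.
Slack of Z = 7 − 7 = 0 hours.

0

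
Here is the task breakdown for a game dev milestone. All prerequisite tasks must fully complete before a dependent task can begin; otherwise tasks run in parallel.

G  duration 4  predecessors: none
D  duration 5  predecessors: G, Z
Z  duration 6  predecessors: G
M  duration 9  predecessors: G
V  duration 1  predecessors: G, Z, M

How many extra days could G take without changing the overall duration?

G→Z→D = 4+6+5 = 15 sets the makespan at 15 days.
G finishes as early as 4 and must finish by 4.
So G can slip 4 − 4 = 0 days.

0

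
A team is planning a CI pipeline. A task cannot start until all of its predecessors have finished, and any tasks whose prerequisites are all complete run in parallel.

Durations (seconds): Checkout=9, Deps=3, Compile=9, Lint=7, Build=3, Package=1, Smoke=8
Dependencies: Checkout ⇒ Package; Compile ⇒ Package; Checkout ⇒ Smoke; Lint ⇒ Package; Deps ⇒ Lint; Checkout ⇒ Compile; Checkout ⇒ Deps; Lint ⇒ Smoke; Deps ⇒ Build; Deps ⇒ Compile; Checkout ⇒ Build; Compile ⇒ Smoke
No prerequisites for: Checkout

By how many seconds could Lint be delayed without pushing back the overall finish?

The longest chain is Checkout→Deps→Compile→Smoke = 9+3+9+8 = 29; overall finish 29 seconds.
The longest chain containing Lint totals 27 seconds.
Slack of Lint = 14 − 12 = 2 seconds.

2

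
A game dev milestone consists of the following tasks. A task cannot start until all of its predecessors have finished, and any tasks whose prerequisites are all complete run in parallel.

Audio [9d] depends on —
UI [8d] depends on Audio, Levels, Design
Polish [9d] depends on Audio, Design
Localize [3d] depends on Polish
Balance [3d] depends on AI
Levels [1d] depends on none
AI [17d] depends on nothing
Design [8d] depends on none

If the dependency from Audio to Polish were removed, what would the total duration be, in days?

Original critical path: Audio→Polish→Localize = 9+9+3 = 21 ⇒ 21 days.
Without Audio→Polish, Polish's earliest start moves from 9 to 8.
After: Design→Polish→Localize = 8+9+3 = 20 → 20 days.

20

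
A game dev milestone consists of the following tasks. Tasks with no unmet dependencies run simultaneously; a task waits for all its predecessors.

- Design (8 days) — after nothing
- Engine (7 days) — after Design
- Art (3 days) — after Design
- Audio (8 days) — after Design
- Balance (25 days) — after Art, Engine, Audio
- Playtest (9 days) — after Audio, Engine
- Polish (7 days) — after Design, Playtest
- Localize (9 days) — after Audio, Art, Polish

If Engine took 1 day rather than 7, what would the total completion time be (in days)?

41

The binding path is Design→Audio→Balance = 8+8+25 = 41; finish at 41 days.
The longest path through Engine is only 40 days, so Engine has float 1.
No other chain overtakes it, so the finish is 41 days.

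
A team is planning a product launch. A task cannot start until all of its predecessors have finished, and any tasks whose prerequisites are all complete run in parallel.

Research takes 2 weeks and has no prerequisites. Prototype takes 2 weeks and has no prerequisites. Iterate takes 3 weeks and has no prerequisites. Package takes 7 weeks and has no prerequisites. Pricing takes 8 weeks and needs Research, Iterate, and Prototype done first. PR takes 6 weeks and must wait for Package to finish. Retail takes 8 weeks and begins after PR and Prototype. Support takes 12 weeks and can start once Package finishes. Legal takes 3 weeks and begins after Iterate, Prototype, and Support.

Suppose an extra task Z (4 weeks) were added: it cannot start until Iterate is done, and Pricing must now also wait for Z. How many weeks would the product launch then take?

Originally the product launch takes 22 weeks.
With Z inserted, Pricing now waits for max(Research, Iterate, Prototype, Z).
New critical path: Package→Support→Legal = 7+12+3 = 22 ⇒ 22 weeks.

22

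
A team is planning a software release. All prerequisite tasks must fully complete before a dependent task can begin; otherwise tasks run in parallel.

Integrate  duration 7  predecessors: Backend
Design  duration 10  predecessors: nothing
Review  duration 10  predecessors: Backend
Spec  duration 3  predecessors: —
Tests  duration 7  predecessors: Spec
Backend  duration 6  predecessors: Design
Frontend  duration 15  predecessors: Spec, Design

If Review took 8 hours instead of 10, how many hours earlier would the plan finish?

The binding path is Design→Backend→Review = 10+6+10 = 26; finish at 26 hours.
Review lies on that path, so at 8 hours the path becomes 24 hours.
The binding chain switches to Design→Frontend = 10+15 = 25; finish 25 hours.
Change in finish: 25 − 26 = -1 hours.

1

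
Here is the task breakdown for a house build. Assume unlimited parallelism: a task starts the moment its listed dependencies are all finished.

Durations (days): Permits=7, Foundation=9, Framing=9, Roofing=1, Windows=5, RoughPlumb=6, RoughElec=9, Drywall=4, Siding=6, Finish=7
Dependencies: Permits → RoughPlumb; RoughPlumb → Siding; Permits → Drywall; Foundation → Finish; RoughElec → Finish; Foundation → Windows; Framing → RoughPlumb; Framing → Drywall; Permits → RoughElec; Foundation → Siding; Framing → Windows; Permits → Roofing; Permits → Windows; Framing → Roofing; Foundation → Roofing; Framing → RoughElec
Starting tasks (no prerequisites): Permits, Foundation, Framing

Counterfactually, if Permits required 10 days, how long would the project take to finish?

As given, the longest chain is Framing→RoughElec→Finish = 9+9+7 = 25, so the finish is 25 days.
The longest path through Permits is only 23 days, so Permits has float 2.
The binding chain switches to Permits→RoughElec→Finish = 10+9+7 = 26; finish 26 days.

26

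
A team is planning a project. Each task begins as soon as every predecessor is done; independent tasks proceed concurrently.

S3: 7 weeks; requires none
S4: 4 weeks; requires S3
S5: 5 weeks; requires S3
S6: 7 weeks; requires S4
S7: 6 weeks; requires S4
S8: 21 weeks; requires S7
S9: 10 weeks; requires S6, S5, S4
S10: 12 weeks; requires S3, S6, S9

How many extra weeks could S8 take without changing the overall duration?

S3→S4→S6→S9→S10 = 7+4+7+10+12 = 40 sets the makespan at 40 weeks.
S8 finishes as early as 38 and must finish by 40.
Slack of S8 = 19 − 17 = 2 weeks.

2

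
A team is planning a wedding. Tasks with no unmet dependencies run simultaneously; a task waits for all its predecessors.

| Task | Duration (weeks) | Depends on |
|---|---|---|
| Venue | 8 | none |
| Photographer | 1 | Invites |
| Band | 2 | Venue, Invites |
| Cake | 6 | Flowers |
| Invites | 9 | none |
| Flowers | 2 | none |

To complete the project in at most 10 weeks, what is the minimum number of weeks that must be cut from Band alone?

Current finish: 11 weeks; target: 10.
Band is on every critical path, so each week cut from Band cuts the finish by one (this holds down to a finish of 10).
Need 11 − 10 = 1 week off Band → Band becomes 1 week, finish becomes 10.

1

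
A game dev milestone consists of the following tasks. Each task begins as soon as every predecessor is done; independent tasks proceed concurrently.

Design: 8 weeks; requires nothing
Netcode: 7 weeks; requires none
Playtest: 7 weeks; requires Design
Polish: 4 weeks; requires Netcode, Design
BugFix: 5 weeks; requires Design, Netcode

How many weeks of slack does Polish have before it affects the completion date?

3

Design→Playtest = 8+7 = 15 sets the makespan at 15 weeks.
Longest path through Polish: 12 weeks (earliest finish 12, latest finish 15).
Slack of Polish = 11 − 8 = 3 weeks.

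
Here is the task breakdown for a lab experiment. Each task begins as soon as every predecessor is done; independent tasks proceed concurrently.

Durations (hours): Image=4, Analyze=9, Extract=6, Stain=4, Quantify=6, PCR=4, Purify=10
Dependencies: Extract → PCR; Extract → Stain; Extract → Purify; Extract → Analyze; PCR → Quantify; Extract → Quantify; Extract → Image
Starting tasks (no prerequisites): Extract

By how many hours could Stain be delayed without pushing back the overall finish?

6

Extract→PCR→Quantify = 6+4+6 = 16 sets the makespan at 16 hours.
Stain finishes as early as 10 and must finish by 16.
So Stain can slip 16 − 10 = 6 hours.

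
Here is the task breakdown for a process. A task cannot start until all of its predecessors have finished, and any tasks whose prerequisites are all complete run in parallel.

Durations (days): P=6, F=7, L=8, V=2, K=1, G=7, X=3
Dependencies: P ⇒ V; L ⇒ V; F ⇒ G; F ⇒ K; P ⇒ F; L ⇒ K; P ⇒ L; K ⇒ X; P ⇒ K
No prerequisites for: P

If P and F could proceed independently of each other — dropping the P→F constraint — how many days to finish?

18

With the dependency in place, P→F→G = 6+7+7 = 20 sets the finish at 20 days.
Without P→F, F's earliest start moves from 6 to 0.
New critical path: P→L→K→X = 6+8+1+3 = 18 ⇒ 18 days.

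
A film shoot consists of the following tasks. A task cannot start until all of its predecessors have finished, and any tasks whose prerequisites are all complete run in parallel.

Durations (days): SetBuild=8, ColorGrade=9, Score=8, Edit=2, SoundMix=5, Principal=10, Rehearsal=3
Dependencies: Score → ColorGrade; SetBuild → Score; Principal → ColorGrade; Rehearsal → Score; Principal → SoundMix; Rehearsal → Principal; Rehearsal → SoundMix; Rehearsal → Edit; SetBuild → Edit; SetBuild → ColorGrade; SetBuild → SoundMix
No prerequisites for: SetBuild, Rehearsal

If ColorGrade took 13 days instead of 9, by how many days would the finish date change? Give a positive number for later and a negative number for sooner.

4

The binding path is SetBuild→Score→ColorGrade = 8+8+9 = 25; finish at 25 days.
Since ColorGrade is critical, the +4 change carries straight to that chain (now 29 days).
That remains the longest chain; total 29 days.
Change in finish: 29 − 25 = +4 days.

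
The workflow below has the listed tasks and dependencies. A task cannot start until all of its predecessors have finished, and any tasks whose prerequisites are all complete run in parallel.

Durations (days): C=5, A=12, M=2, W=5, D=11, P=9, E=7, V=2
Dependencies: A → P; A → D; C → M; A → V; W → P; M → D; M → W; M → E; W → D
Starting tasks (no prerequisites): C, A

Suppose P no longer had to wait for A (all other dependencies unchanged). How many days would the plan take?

Before: longest chain C→M→W→D = 5+2+5+11 = 23, finish 23.
Dropping A→P doesn't change P's earliest start (12); another predecessor still binds.
New critical path: C→M→W→D = 5+2+5+11 = 23 ⇒ 23 days.

23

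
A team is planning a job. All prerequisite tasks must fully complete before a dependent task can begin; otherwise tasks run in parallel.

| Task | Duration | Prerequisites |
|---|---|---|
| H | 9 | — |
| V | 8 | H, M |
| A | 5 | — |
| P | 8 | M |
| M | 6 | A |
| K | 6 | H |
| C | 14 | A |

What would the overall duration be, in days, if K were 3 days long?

The binding path is A→M→P = 5+6+8 = 19; finish at 19 days.
K has 4 days of float (longest path through it is 15).
No other chain overtakes it, so the finish is 19 days.

19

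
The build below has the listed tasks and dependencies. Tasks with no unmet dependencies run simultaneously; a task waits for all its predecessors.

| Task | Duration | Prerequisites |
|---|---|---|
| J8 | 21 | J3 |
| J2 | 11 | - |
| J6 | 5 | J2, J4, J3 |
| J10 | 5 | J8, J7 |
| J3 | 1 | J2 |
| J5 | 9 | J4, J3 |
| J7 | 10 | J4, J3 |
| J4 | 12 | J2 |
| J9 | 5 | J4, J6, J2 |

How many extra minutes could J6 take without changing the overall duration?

5

The longest chain is J2→J3→J8→J10 = 11+1+21+5 = 38; overall finish 38 minutes.
J6 finishes as early as 28 and must finish by 33.
Float = 38 − 33 = 5.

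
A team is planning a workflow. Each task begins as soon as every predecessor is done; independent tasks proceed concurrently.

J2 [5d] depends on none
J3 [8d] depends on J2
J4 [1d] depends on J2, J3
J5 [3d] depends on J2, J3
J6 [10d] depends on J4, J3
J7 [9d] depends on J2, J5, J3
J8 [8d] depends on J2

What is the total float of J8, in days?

The longest chain is J2→J3→J5→J7 = 5+8+3+9 = 25; overall finish 25 days.
J8 finishes as early as 13 and must finish by 25.
Slack of J8 = 17 − 5 = 12 days.

12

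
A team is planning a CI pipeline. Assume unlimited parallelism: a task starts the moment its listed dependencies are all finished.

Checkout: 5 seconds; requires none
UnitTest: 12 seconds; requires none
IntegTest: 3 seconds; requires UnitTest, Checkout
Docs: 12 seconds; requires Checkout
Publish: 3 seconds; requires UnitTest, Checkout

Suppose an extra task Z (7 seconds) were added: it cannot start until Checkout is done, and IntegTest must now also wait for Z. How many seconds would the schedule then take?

Originally the schedule takes 17 seconds.
With Z inserted, IntegTest now waits for max(UnitTest, Checkout, Z).
New critical path: Checkout→Docs = 5+12 = 17 ⇒ 17 seconds.

17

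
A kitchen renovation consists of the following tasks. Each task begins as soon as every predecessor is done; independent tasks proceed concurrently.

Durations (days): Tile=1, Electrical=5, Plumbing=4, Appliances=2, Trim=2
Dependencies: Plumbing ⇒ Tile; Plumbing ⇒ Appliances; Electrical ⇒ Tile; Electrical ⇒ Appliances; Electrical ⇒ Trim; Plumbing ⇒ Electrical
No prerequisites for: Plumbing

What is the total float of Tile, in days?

1

The longest chain is Plumbing→Electrical→Appliances = 4+5+2 = 11; overall finish 11 days.
Longest path through Tile: 10 days (earliest finish 10, latest finish 11).
Slack of Tile = 10 − 9 = 1 day.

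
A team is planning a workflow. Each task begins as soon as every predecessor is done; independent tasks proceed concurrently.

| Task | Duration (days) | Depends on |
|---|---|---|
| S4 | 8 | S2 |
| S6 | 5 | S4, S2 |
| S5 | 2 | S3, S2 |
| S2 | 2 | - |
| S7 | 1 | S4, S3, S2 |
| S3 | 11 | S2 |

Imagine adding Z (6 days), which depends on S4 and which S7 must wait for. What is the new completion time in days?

17

Originally the plan takes 15 days.
With Z inserted, S7 now waits for max(S4, S3, S2, Z).
New critical path: S2→S4→Z→S7 = 2+8+6+1 = 17 ⇒ 17 days.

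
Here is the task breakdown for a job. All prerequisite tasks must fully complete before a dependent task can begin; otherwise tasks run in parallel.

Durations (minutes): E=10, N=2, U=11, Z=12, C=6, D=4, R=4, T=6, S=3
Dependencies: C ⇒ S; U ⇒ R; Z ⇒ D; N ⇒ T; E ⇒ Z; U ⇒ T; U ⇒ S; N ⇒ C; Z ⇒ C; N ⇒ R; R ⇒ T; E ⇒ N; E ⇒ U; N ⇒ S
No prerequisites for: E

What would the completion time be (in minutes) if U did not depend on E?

Original critical path: E→U→R→T = 10+11+4+6 = 31 ⇒ 31 minutes.
Without E→U, U's earliest start moves from 10 to 0.
New critical path: E→Z→C→S = 10+12+6+3 = 31 ⇒ 31 minutes.

31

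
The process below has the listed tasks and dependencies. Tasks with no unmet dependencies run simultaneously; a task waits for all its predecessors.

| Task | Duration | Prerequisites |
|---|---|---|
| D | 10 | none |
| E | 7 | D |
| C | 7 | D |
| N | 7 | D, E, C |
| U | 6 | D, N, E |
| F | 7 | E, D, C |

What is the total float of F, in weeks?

6

The longest chain is D→E→N→U = 10+7+7+6 = 30; overall finish 30 weeks.
Longest path through F: 24 weeks (earliest finish 24, latest finish 30).
So F can slip 30 − 24 = 6 weeks.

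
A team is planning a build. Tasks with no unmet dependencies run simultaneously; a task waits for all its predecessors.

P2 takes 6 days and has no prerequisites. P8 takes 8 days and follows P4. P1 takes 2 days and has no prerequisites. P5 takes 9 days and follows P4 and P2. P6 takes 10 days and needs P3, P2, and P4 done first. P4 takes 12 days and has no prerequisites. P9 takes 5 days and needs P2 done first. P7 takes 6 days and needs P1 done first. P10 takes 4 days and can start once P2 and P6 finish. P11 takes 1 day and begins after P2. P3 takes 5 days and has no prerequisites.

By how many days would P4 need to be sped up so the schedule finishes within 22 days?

4

Current finish: 26 days; target: 22.
P4 is on every critical path, so each day cut from P4 cuts the finish by one (this holds down to a finish of 20).
Need 26 − 22 = 4 days off P4 → P4 becomes 8 days, finish becomes 22.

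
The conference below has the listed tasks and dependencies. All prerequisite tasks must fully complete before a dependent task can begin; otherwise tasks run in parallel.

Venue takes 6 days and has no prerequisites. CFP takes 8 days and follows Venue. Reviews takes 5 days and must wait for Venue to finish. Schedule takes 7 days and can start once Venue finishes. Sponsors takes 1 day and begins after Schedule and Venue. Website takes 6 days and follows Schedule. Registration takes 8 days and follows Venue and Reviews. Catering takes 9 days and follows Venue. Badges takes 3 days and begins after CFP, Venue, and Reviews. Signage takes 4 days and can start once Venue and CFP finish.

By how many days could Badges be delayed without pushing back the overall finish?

2

The longest chain is Venue→Reviews→Registration = 6+5+8 = 19; overall finish 19 days.
Badges finishes as early as 17 and must finish by 19.
Float = 19 − 17 = 2.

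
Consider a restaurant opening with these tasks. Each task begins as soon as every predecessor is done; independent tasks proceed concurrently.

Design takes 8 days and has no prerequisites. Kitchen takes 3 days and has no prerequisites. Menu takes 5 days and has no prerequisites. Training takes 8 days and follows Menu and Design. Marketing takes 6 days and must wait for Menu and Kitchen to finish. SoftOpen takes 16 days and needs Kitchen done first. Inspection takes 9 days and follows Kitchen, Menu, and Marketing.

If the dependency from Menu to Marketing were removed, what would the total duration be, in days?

19

With the dependency in place, Menu→Marketing→Inspection = 5+6+9 = 20 sets the finish at 20 days.
Without Menu→Marketing, Marketing's earliest start moves from 5 to 3.
The longest chain is now Kitchen→SoftOpen = 3+16 = 19, so the restaurant opening takes 19 days.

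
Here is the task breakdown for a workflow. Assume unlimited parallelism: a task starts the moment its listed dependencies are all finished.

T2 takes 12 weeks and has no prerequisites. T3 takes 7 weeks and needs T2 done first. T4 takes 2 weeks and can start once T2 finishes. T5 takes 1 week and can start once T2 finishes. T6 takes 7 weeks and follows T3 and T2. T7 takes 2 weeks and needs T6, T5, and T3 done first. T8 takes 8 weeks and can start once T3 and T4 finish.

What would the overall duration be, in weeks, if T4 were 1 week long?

As given, the longest chain is T2→T3→T6→T7 = 12+7+7+2 = 28, so the finish is 28 weeks.
T4 has 6 weeks of float (longest path through it is 22).
No other chain overtakes it, so the finish is 28 weeks.

28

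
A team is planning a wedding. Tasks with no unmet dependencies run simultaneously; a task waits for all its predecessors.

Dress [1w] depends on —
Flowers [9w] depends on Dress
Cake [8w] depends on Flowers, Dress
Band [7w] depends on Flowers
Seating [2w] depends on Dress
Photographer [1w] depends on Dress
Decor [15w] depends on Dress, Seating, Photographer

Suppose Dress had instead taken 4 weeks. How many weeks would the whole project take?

21

The binding path is Dress→Flowers→Cake = 1+9+8 = 18; finish at 18 weeks.
Since Dress is critical, the +3 change carries straight to that chain (now 21 weeks).
That remains the longest chain; total 21 weeks.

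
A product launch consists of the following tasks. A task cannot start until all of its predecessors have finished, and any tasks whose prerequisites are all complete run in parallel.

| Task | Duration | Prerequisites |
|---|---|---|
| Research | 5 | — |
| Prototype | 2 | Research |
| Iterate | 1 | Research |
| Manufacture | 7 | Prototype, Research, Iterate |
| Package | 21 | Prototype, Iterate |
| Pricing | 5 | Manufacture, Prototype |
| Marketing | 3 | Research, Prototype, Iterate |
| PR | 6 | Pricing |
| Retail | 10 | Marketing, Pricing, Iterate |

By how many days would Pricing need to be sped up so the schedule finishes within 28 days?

Current finish: 29 days; target: 28.
Pricing is on every critical path, so each day cut from Pricing cuts the finish by one (this holds down to a finish of 28).
Need 29 − 28 = 1 day off Pricing → Pricing becomes 4 days, finish becomes 28.

1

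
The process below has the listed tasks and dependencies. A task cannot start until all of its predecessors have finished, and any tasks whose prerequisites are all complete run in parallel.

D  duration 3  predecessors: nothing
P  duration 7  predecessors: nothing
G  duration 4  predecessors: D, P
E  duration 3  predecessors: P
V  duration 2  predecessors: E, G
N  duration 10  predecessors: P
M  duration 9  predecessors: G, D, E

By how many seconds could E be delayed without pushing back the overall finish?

1

P→G→M = 7+4+9 = 20 sets the makespan at 20 seconds.
Longest path through E: 19 seconds (earliest finish 10, latest finish 11).
Slack of E = 8 − 7 = 1 second.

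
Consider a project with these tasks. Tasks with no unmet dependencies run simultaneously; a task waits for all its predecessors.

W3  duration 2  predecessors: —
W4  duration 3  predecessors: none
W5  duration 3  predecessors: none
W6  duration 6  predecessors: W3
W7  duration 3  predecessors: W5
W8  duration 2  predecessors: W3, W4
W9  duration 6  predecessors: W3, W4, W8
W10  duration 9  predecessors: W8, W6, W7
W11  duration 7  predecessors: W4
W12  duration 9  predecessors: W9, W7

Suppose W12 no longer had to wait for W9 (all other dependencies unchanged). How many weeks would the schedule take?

17

Before: longest chain W4→W8→W9→W12 = 3+2+6+9 = 20, finish 20.
Without W9→W12, W12's earliest start moves from 11 to 6.
After: W3→W6→W10 = 2+6+9 = 17 → 17 weeks.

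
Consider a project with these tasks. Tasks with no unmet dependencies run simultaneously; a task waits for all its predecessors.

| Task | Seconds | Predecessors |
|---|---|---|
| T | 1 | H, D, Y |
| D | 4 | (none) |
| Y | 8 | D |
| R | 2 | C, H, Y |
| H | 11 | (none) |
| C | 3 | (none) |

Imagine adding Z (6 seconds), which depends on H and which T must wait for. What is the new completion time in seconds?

Originally the plan takes 14 seconds.
With Z inserted, T now waits for max(H, D, Y, Z).
New critical path: H→Z→T = 11+6+1 = 18 ⇒ 18 seconds.

18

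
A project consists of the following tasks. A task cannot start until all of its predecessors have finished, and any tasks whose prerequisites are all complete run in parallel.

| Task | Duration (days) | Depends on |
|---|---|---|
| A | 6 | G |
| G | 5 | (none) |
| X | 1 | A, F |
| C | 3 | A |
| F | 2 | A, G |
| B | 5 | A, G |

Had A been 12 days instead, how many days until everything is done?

As given, the longest chain is G→A→B = 5+6+5 = 16, so the finish is 16 days.
A lies on that path, so at 12 days the path becomes 22 days.
No other chain overtakes it, so the finish is 22 days.

22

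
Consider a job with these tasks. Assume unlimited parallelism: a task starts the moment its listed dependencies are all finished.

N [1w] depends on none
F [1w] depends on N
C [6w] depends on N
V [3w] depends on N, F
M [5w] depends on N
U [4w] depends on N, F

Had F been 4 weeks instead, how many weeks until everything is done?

As given, the longest chain is N→C = 1+6 = 7, so the finish is 7 weeks.
The longest path through F is only 6 weeks, so F has float 1.
New critical path: N→F→U = 1+4+4 = 9 ⇒ 9 weeks.

9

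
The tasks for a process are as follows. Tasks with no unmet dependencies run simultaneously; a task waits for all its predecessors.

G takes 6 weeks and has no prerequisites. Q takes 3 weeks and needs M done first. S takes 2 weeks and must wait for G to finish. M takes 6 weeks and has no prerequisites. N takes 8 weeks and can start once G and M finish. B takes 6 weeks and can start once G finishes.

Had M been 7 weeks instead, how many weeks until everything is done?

15

Actual critical path: M→N = 6+8 = 14 ⇒ 14 weeks.
Since M is critical, the +1 change carries straight to that chain (now 15 weeks).
That remains the longest chain; total 15 weeks.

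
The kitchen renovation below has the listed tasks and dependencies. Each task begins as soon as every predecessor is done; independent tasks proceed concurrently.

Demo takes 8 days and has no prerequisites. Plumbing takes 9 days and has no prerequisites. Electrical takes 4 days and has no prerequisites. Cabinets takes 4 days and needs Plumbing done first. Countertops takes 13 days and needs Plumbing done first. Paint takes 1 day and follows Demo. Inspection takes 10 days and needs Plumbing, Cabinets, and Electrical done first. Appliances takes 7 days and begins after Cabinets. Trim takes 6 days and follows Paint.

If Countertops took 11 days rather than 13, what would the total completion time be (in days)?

The binding path is Plumbing→Cabinets→Inspection = 9+4+10 = 23; finish at 23 days.
Countertops is off the critical path — its longest chain is 22 days, giving 1 of slack.
The critical path is still Plumbing→Cabinets→Inspection; finish is now 23 days.

23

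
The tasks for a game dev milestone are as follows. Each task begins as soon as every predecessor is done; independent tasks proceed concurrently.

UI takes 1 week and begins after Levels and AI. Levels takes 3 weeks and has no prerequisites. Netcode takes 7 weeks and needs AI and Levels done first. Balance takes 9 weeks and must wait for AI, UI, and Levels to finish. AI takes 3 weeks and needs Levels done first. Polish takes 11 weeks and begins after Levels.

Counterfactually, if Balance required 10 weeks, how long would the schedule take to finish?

Baseline: Levels→AI→UI→Balance = 3+3+1+9 = 16 → 16 weeks.
Balance lies on that path, so at 10 weeks the path becomes 17 weeks.
That remains the longest chain; total 17 weeks.

17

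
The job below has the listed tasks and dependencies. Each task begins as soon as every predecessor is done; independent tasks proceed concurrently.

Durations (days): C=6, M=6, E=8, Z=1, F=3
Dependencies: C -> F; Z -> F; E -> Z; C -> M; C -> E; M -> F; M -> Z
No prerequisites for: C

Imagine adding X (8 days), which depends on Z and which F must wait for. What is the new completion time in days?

26

Originally the job takes 18 days.
With X inserted, F now waits for max(Z, M, C, X).
New critical path: C→E→Z→X→F = 6+8+1+8+3 = 26 ⇒ 26 days.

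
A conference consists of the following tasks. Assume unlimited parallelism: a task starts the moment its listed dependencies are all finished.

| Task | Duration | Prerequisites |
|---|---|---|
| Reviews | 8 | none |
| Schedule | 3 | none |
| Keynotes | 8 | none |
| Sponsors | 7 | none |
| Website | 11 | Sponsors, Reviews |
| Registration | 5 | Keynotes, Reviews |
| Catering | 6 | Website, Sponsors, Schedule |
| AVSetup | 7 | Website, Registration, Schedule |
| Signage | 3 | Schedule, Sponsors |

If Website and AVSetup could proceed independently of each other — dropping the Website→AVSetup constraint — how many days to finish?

25

With the dependency in place, Reviews→Website→AVSetup = 8+11+7 = 26 sets the finish at 26 days.
Without Website→AVSetup, AVSetup's earliest start moves from 19 to 13.
After: Reviews→Website→Catering = 8+11+6 = 25 → 25 days.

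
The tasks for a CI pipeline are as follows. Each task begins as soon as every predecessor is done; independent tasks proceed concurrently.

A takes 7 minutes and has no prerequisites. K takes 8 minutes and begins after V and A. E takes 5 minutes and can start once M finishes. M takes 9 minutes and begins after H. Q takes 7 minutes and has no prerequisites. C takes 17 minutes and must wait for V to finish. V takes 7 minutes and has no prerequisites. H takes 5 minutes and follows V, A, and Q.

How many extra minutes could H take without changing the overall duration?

0

The longest chain is Q→H→M→E = 7+5+9+5 = 26; overall finish 26 minutes.
H finishes as early as 12 and must finish by 12.
So H can slip 12 − 12 = 0 minutes.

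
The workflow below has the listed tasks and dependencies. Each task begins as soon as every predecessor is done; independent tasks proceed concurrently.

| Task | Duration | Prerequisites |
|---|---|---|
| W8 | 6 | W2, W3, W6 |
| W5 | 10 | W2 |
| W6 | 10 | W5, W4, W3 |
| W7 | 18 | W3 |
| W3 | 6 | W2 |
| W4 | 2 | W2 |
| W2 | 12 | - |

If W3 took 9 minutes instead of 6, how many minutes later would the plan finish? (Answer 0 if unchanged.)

Actual critical path: W2→W5→W6→W8 = 12+10+10+6 = 38 ⇒ 38 minutes.
The longest path through W3 is only 36 minutes, so W3 has float 2.
New critical path: W2→W3→W7 = 12+9+18 = 39 ⇒ 39 minutes.
Change in finish: 39 − 38 = +1 minutes.

1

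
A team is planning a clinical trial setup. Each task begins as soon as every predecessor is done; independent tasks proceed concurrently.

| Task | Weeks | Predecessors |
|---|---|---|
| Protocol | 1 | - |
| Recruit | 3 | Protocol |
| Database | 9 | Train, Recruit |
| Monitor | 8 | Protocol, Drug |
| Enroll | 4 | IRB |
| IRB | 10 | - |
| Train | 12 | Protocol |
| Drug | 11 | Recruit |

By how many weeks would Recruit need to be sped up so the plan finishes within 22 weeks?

Current finish: 23 weeks; target: 22.
Recruit is on every critical path, so each week cut from Recruit cuts the finish by one (this holds down to a finish of 22).
Need 23 − 22 = 1 week off Recruit → Recruit becomes 2 weeks, finish becomes 22.

1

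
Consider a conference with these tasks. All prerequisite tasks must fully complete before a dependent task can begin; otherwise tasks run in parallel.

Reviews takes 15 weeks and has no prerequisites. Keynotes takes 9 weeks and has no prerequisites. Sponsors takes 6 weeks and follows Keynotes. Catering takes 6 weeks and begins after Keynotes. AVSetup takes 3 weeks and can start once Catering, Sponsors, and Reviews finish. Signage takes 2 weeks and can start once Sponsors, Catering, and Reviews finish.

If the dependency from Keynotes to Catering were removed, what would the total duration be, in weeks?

Before: longest chain Reviews→AVSetup = 15+3 = 18, finish 18.
Without Keynotes→Catering, Catering's earliest start moves from 9 to 0.
After: Reviews→AVSetup = 15+3 = 18 → 18 weeks.

18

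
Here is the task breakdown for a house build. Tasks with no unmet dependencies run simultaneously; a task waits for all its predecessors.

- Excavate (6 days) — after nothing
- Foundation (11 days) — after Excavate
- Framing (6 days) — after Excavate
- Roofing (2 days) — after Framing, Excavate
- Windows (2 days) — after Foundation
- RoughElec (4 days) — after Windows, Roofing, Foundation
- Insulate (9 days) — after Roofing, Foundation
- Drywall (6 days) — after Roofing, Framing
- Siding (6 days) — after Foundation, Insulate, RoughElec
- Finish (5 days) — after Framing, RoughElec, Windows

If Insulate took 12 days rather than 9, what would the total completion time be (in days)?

35

Critical path before the change: Excavate→Foundation→Insulate→Siding = 6+11+9+6 = 32 giving 32 days.
Insulate lies on that path, so at 12 days the path becomes 35 days.
That remains the longest chain; total 35 days.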